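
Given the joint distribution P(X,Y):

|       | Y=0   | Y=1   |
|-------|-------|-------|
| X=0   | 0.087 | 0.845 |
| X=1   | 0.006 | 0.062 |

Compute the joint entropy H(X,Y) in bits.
0.8048 bits

H(X,Y) = -Σ_{x,y} P(x,y) log₂ P(x,y). Per-cell terms -P(x,y)·log₂P(x,y):
  X=0: 0.3065, 0.2053
  X=1: 0.0443, 0.2487
Sum of the 4 terms: H(X,Y) = 0.8048 bits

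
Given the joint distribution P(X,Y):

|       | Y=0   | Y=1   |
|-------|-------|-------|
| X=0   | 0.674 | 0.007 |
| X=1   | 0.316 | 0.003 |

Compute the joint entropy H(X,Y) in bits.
0.9841 bits

H(X,Y) = -Σ_{x,y} P(x,y) log₂ P(x,y). Per-cell terms -P(x,y)·log₂P(x,y):
  X=0: 0.38363, 0.05011
  X=1: 0.52519, 0.02514
Sum of the 4 terms: H(X,Y) = 0.9841 bits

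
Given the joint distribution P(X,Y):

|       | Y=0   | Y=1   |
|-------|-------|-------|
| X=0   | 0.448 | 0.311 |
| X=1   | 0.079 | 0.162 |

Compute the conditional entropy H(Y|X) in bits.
0.9610 bits

H(Y|X) = H(X,Y) - H(X)

H(X,Y) = -Σ_{x,y} P(x,y) log₂ P(x,y). Per-cell terms -P(x,y)·log₂P(x,y):
  X=0: 0.5190, 0.5240
  X=1: 0.2893, 0.4254
Sum of the 4 terms: H(X,Y) = 1.7577 bits

Marginal of X (row sums):
  P(X=0) = 0.448 + 0.311 = 0.759
  P(X=1) = 0.079 + 0.162 = 0.241
H(X) = -[0.759·log₂(0.759) + 0.241·log₂(0.241)]
  = 0.3020 + 0.4947 = 0.7967 bits

H(Y|X) = H(X,Y) - H(X) = 1.7577 - 0.7967 = 0.9610 bits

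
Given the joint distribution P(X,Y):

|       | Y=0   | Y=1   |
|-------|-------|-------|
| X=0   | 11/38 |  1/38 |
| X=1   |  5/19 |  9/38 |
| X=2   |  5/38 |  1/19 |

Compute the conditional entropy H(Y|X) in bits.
0.7887 bits

H(Y|X) = H(X,Y) - H(X)

H(X,Y) = -Σ_{x,y} P(x,y) log₂ P(x,y). Per-cell terms -P(x,y)·log₂P(x,y):
  X=0: 0.5177, 0.1381
  X=1: 0.5068, 0.4922
  X=2: 0.3850, 0.2236
Sum of the 6 terms: H(X,Y) = 2.2634 bits

Marginal of X (row sums):
  P(X=0) = 11/38 + 1/38 = 6/19
  P(X=1) = 5/19 + 9/38 = 1/2
  P(X=2) = 5/38 + 1/19 = 7/38
H(X) = -[(6/19)·log₂(6/19) + (1/2)·log₂(1/2) + (7/38)·log₂(7/38)]
  = 0.5251 + 0.5000 + 0.4496 = 1.4747 bits

H(Y|X) = H(X,Y) - H(X) = 2.2634 - 1.4747 = 0.7887 bits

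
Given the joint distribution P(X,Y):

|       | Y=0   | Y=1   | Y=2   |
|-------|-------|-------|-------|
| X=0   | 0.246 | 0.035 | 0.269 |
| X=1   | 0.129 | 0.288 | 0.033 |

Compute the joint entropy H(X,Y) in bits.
2.2373 bits

H(X,Y) = -Σ_{x,y} P(x,y) log₂ P(x,y). Per-cell terms -P(x,y)·log₂P(x,y):
  X=0: 0.4977, 0.1693, 0.5096
  X=1: 0.3811, 0.5172, 0.1624
Sum of the 6 terms: H(X,Y) = 2.2373 bits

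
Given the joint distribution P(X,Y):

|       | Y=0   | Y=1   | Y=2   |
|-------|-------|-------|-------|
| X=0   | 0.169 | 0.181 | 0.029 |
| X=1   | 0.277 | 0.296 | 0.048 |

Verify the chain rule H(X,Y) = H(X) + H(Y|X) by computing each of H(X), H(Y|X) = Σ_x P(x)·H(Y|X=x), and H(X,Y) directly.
H(X) = 0.9573 bits, H(Y|X) = 1.3138 bits, H(X,Y) = 2.2711 bits

Marginal of X (row sums):
  P(X=0) = 0.169 + 0.181 + 0.029 = 0.379
  P(X=1) = 0.277 + 0.296 + 0.048 = 0.621
H(X) = -[0.379·log₂(0.379) + 0.621·log₂(0.621)]
  = 0.53050 + 0.42683 = 0.9573 bits

H(Y|X) = Σ_x P(x)·H(Y|X=x):
  X=0: P(X=0) = 0.379, P(Y|X=0) = (169/379, 181/379, 29/379) → H(Y|X=0) = 1.31249
  X=1: P(X=1) = 0.621, P(Y|X=1) = (277/621, 296/621, 16/207) → H(Y|X=1) = 1.31455
H(Y|X) = 0.379·1.31249 + 0.621·1.31455 = 1.3138 bits

H(X,Y) = -Σ_{x,y} P(x,y) log₂ P(x,y). Per-cell terms -P(x,y)·log₂P(x,y):
  X=0: 0.43347, 0.44633, 0.14813
  X=1: 0.51302, 0.51987, 0.21028
Sum of the 6 terms: H(X,Y) = 2.2711 bits

Chain rule check:
  H(X) + H(Y|X) = 0.9573 + 1.3138 = 2.2711 bits
  H(X,Y) = 2.2711 bits
✓ Chain rule verified.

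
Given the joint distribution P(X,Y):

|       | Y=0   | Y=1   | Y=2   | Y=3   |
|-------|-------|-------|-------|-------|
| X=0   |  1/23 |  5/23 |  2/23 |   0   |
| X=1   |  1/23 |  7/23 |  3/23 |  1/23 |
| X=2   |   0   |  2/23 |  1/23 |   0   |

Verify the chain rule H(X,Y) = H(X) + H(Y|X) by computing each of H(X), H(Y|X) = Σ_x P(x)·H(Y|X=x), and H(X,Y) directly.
H(X) = 1.4029 bits, H(Y|X) = 1.3808 bits, H(X,Y) = 2.7837 bits

Marginal of X (row sums):
  P(X=0) = 1/23 + 5/23 + 2/23 + 0 = 8/23
  P(X=1) = 1/23 + 7/23 + 3/23 + 1/23 = 12/23
  P(X=2) = 0 + 2/23 + 1/23 + 0 = 3/23
H(X) = -[(8/23)·log₂(8/23) + (12/23)·log₂(12/23) + (3/23)·log₂(3/23)]
  = 0.529935 + 0.489704 + 0.383296 = 1.4029 bits

H(Y|X) = Σ_x P(x)·H(Y|X=x):
  X=0: P(X=0) = 8/23, P(Y|X=0) = (1/8, 5/8, 1/4, 0) → H(Y|X=0) = 1.298795
  X=1: P(X=1) = 12/23, P(Y|X=1) = (1/12, 7/12, 1/4, 1/12) → H(Y|X=1) = 1.551098
  X=2: P(X=2) = 3/23, P(Y|X=2) = (0, 2/3, 1/3, 0) → H(Y|X=2) = 0.918296
H(Y|X) = (8/23)·1.298795 + (12/23)·1.551098 + (3/23)·0.918296 = 1.3808 bits

H(X,Y) = -Σ_{x,y} P(x,y) log₂ P(x,y). Per-cell terms -P(x,y)·log₂P(x,y):
  X=0: 0.196677, 0.478616, 0.306397, 0.000000
  X=1: 0.196677, 0.522324, 0.383296, 0.196677
  X=2: 0.000000, 0.306397, 0.196677, 0.000000
  (cells with P = 0 contribute 0)
Sum of the 12 terms: H(X,Y) = 2.7837 bits

Chain rule check:
  H(X) + H(Y|X) = 1.4029 + 1.3808 = 2.7837 bits
  H(X,Y) = 2.7837 bits
✓ Chain rule verified.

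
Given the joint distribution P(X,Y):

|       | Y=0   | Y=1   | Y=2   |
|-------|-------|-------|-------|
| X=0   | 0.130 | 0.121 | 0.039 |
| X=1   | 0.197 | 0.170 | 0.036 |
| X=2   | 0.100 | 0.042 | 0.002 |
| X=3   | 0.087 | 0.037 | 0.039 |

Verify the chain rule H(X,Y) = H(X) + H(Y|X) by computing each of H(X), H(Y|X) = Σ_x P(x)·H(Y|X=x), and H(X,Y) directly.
H(X) = 1.8755 bits, H(Y|X) = 1.3345 bits, H(X,Y) = 3.2100 bits

Marginal of X (row sums):
  P(X=0) = 0.130 + 0.121 + 0.039 = 0.290
  P(X=1) = 0.197 + 0.170 + 0.036 = 0.403
  P(X=2) = 0.100 + 0.042 + 0.002 = 0.144
  P(X=3) = 0.087 + 0.037 + 0.039 = 0.163
H(X) = -[0.290·log₂(0.290) + 0.403·log₂(0.403) + 0.144·log₂(0.144) + 0.163·log₂(0.163)]
  = 0.5179 + 0.5284 + 0.4026 + 0.4266 = 1.8755 bits

H(Y|X) = Σ_x P(x)·H(Y|X=x):
  X=0: P(X=0) = 0.290, P(Y|X=0) = (13/29, 121/290, 39/290) → H(Y|X=0) = 1.4343
  X=1: P(X=1) = 0.403, P(Y|X=1) = (197/403, 170/403, 36/403) → H(Y|X=1) = 1.3413
  X=2: P(X=2) = 0.144, P(Y|X=2) = (25/36, 7/24, 1/72) → H(Y|X=2) = 0.9695
  X=3: P(X=3) = 0.163, P(Y|X=3) = (87/163, 37/163, 39/163) → H(Y|X=3) = 1.4627
H(Y|X) = 0.290·1.4343 + 0.403·1.3413 + 0.144·0.9695 + 0.163·1.4627 = 1.3345 bits

H(X,Y) = -Σ_{x,y} P(x,y) log₂ P(x,y). Per-cell terms -P(x,y)·log₂P(x,y):
  X=0: 0.3826, 0.3687, 0.1825
  X=1: 0.4617, 0.4346, 0.1727
  X=2: 0.3322, 0.1921, 0.0179
  X=3: 0.3065, 0.1760, 0.1825
Sum of the 12 terms: H(X,Y) = 3.2100 bits

Chain rule check:
  H(X) + H(Y|X) = 1.8755 + 1.3345 = 3.2100 bits
  H(X,Y) = 3.2100 bits
✓ Chain rule verified.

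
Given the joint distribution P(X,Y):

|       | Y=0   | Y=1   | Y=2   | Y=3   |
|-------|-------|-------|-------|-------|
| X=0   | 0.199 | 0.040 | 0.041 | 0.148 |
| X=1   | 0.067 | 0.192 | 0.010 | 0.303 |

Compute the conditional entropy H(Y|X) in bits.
1.5679 bits

H(Y|X) = H(X,Y) - H(X)

H(X,Y) = -Σ_{x,y} P(x,y) log₂ P(x,y). Per-cell terms -P(x,y)·log₂P(x,y):
  X=0: 0.4635, 0.1858, 0.1889, 0.4079
  X=1: 0.2613, 0.4571, 0.0664, 0.5220
Sum of the 8 terms: H(X,Y) = 2.5529 bits

Marginal of X (row sums):
  P(X=0) = 0.199 + 0.040 + 0.041 + 0.148 = 0.428
  P(X=1) = 0.067 + 0.192 + 0.010 + 0.303 = 0.572
H(X) = -[0.428·log₂(0.428) + 0.572·log₂(0.572)]
  = 0.5240 + 0.4610 = 0.9850 bits

H(Y|X) = H(X,Y) - H(X) = 2.5529 - 0.9850 = 1.5679 bits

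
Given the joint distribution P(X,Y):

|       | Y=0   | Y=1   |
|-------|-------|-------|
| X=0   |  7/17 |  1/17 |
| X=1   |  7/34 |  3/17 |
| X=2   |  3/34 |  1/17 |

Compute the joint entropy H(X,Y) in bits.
2.2281 bits

H(X,Y) = -Σ_{x,y} P(x,y) log₂ P(x,y). Per-cell terms -P(x,y)·log₂P(x,y):
  X=0: 0.52710, 0.24044
  X=1: 0.46943, 0.44162
  X=2: 0.30904, 0.24044
Sum of the 6 terms: H(X,Y) = 2.2281 bits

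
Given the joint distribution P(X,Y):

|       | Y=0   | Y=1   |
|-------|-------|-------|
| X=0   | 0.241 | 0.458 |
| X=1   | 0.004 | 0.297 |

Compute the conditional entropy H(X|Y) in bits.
0.7595 bits

H(X|Y) = H(X,Y) - H(Y)

H(X,Y) = -Σ_{x,y} P(x,y) log₂ P(x,y). Per-cell terms -P(x,y)·log₂P(x,y):
  X=0: 0.49475, 0.51597
  X=1: 0.03186, 0.52019
Sum of the 4 terms: H(X,Y) = 1.5628 bits

Marginal of Y (column sums):
  P(Y=0) = 0.241 + 0.004 = 0.245
  P(Y=1) = 0.458 + 0.297 = 0.755
H(Y) = -[0.245·log₂(0.245) + 0.755·log₂(0.755)]
  = 0.49714 + 0.30612 = 0.8033 bits

H(X|Y) = H(X,Y) - H(Y) = 1.5628 - 0.8033 = 0.7595 bits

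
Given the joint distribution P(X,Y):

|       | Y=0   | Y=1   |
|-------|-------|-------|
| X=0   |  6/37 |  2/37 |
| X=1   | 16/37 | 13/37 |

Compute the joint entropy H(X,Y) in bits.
1.7063 bits

H(X,Y) = -Σ_{x,y} P(x,y) log₂ P(x,y). Per-cell terms -P(x,y)·log₂P(x,y):
  X=0: 0.4256, 0.2275
  X=1: 0.5230, 0.5302
Sum of the 4 terms: H(X,Y) = 1.7063 bits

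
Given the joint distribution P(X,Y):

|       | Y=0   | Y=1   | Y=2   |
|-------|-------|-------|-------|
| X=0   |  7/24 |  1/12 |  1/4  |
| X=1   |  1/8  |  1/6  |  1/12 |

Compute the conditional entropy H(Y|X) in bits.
1.4674 bits

H(Y|X) = H(X,Y) - H(X)

H(X,Y) = -Σ_{x,y} P(x,y) log₂ P(x,y). Per-cell terms -P(x,y)·log₂P(x,y):
  X=0: 0.51847, 0.29875, 0.50000
  X=1: 0.37500, 0.43083, 0.29875
Sum of the 6 terms: H(X,Y) = 2.4218 bits

Marginal of X (row sums):
  P(X=0) = 7/24 + 1/12 + 1/4 = 5/8
  P(X=1) = 1/8 + 1/6 + 1/12 = 3/8
H(X) = -[(5/8)·log₂(5/8) + (3/8)·log₂(3/8)]
  = 0.42379 + 0.53064 = 0.9544 bits

H(Y|X) = H(X,Y) - H(X) = 2.4218 - 0.9544 = 1.4674 bits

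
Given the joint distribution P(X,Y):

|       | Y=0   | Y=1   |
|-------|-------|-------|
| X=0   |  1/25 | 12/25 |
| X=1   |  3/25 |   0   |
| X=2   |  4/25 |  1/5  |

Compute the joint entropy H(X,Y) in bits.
1.9485 bits

H(X,Y) = -Σ_{x,y} P(x,y) log₂ P(x,y). Per-cell terms -P(x,y)·log₂P(x,y):
  X=0: 0.18575, 0.50827
  X=1: 0.36707, 0.00000
  X=2: 0.42302, 0.46439
  (cells with P = 0 contribute 0)
Sum of the 6 terms: H(X,Y) = 1.9485 bits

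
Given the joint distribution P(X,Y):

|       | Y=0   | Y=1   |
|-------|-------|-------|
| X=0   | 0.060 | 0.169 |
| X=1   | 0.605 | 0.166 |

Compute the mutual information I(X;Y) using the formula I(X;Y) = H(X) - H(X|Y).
0.1505 bits

I(X;Y) = H(X) - H(X|Y)

Marginal of X (row sums):
  P(X=0) = 0.060 + 0.169 = 0.229
  P(X=1) = 0.605 + 0.166 = 0.771
H(X) = -[0.229·log₂(0.229) + 0.771·log₂(0.771)]
  = 0.486987 + 0.289277 = 0.77626 bits

Marginal of Y (column sums):
  P(Y=0) = 0.060 + 0.605 = 0.665
  P(Y=1) = 0.169 + 0.166 = 0.335
H(X|Y) = Σ_y P(y)·H(X|Y=y):
  Y=0: P(Y=0) = 0.665, P(X|Y=0) = (12/133, 121/133) → H(X|Y=0) = 0.437222
  Y=1: P(Y=1) = 0.335, P(X|Y=1) = (169/335, 166/335) → H(X|Y=1) = 0.999942
H(X|Y) = 0.665·0.437222 + 0.335·0.999942 = 0.62573 bits

I(X;Y) = H(X) - H(X|Y) = 0.77626 - 0.62573 = 0.1505 bits

Cross-check via I(X;Y) = H(X) + H(Y) - H(X,Y): computing H(Y) from the column sums and H(X,Y) from the 4 cells in the same way gives H(Y) = 0.91995 bits and H(X,Y) = 1.54569 bits, so
I(X;Y) = 0.77626 + 0.91995 - 1.54569 = 0.1505 bits ✓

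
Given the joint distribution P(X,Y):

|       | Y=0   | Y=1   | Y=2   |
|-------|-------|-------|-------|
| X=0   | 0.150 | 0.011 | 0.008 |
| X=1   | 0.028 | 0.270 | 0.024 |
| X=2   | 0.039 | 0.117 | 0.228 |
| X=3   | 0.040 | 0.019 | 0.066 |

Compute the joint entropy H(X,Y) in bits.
2.9056 bits

H(X,Y) = -Σ_{x,y} P(x,y) log₂ P(x,y). Per-cell terms -P(x,y)·log₂P(x,y):
  X=0: 0.41054, 0.07157, 0.05573
  X=1: 0.14444, 0.51002, 0.12914
  X=2: 0.18253, 0.36216, 0.48630
  X=3: 0.18575, 0.10864, 0.25881
Sum of the 12 terms: H(X,Y) = 2.9056 bits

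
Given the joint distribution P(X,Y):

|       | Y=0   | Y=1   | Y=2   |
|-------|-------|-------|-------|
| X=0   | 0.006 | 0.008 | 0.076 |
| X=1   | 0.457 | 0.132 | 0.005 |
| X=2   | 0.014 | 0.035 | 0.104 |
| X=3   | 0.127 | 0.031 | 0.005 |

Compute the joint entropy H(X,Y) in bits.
2.4895 bits

H(X,Y) = -Σ_{x,y} P(x,y) log₂ P(x,y). Per-cell terms -P(x,y)·log₂P(x,y):
  X=0: 0.0443, 0.0557, 0.2826
  X=1: 0.5163, 0.3856, 0.0382
  X=2: 0.0862, 0.1693, 0.3396
  X=3: 0.3781, 0.1554, 0.0382
Sum of the 12 terms: H(X,Y) = 2.4895 bits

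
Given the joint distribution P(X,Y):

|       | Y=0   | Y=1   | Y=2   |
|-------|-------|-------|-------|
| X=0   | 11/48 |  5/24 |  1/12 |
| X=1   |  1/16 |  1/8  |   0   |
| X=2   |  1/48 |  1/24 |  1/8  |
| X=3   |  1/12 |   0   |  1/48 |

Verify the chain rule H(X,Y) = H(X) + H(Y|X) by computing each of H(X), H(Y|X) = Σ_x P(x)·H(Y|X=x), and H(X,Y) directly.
H(X) = 1.7357 bits, H(Y|X) = 1.2441 bits, H(X,Y) = 2.9798 bits

Marginal of X (row sums):
  P(X=0) = 11/48 + 5/24 + 1/12 = 25/48
  P(X=1) = 1/16 + 1/8 + 0 = 3/16
  P(X=2) = 1/48 + 1/24 + 1/8 = 3/16
  P(X=3) = 1/12 + 0 + 1/48 = 5/48
H(X) = -[(25/48)·log₂(25/48) + (3/16)·log₂(3/16) + (3/16)·log₂(3/16) + (5/48)·log₂(5/48)]
  = 0.4902 + 0.4528 + 0.4528 + 0.3399 = 1.7357 bits

H(Y|X) = Σ_x P(x)·H(Y|X=x):
  X=0: P(X=0) = 25/48, P(Y|X=0) = (11/25, 2/5, 4/25) → H(Y|X=0) = 1.4729
  X=1: P(X=1) = 3/16, P(Y|X=1) = (1/3, 2/3, 0) → H(Y|X=1) = 0.9183
  X=2: P(X=2) = 3/16, P(Y|X=2) = (1/9, 2/9, 2/3) → H(Y|X=2) = 1.2244
  X=3: P(X=3) = 5/48, P(Y|X=3) = (4/5, 0, 1/5) → H(Y|X=3) = 0.7219
H(Y|X) = (25/48)·1.4729 + (3/16)·0.9183 + (3/16)·1.2244 + (5/48)·0.7219 = 1.2441 bits

H(X,Y) = -Σ_{x,y} P(x,y) log₂ P(x,y). Per-cell terms -P(x,y)·log₂P(x,y):
  X=0: 0.4871, 0.4715, 0.2987
  X=1: 0.2500, 0.3750, 0.0000
  X=2: 0.1164, 0.1910, 0.3750
  X=3: 0.2987, 0.0000, 0.1164
  (cells with P = 0 contribute 0)
Sum of the 12 terms: H(X,Y) = 2.9798 bits

Chain rule check:
  H(X) + H(Y|X) = 1.7357 + 1.2441 = 2.9798 bits
  H(X,Y) = 2.9798 bits
✓ Chain rule verified.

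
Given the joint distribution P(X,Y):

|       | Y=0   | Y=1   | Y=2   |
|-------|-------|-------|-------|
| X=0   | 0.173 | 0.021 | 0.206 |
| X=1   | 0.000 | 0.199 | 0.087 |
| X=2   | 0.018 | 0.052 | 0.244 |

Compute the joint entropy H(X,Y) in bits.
2.6171 bits

H(X,Y) = -Σ_{x,y} P(x,y) log₂ P(x,y). Per-cell terms -P(x,y)·log₂P(x,y):
  X=0: 0.4379, 0.1170, 0.4695
  X=1: 0.0000, 0.4635, 0.3065
  X=2: 0.1043, 0.2218, 0.4966
  (cells with P = 0 contribute 0)
Sum of the 9 terms: H(X,Y) = 2.6171 bits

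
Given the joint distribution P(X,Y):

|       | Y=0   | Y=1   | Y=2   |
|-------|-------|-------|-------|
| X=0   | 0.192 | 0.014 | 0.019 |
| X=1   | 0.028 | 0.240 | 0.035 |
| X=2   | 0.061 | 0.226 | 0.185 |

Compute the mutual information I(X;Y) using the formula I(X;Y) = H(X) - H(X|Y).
0.3926 bits

I(X;Y) = H(X) - H(X|Y)

Marginal of X (row sums):
  P(X=0) = 0.192 + 0.014 + 0.019 = 0.225
  P(X=1) = 0.028 + 0.240 + 0.035 = 0.303
  P(X=2) = 0.061 + 0.226 + 0.185 = 0.472
H(X) = -[0.225·log₂(0.225) + 0.303·log₂(0.303) + 0.472·log₂(0.472)]
  = 0.4842 + 0.5220 + 0.5112 = 1.5174 bits

Marginal of Y (column sums):
  P(Y=0) = 0.192 + 0.028 + 0.061 = 0.281
  P(Y=1) = 0.014 + 0.240 + 0.226 = 0.480
  P(Y=2) = 0.019 + 0.035 + 0.185 = 0.239
H(X|Y) = Σ_y P(y)·H(X|Y=y):
  Y=0: P(Y=0) = 0.281, P(X|Y=0) = (192/281, 28/281, 61/281) → H(X|Y=0) = 1.1853
  Y=1: P(Y=1) = 0.480, P(X|Y=1) = (7/240, 1/2, 113/240) → H(X|Y=1) = 1.1604
  Y=2: P(Y=2) = 0.239, P(X|Y=2) = (19/239, 35/239, 185/239) → H(X|Y=2) = 0.9823
H(X|Y) = 0.281·1.1853 + 0.480·1.1604 + 0.239·0.9823 = 1.1248 bits

I(X;Y) = H(X) - H(X|Y) = 1.5174 - 1.1248 = 0.3926 bits

Cross-check via I(X;Y) = H(X) + H(Y) - H(X,Y): computing H(Y) from the column sums and H(X,Y) from the 9 cells in the same way gives H(Y) = 1.5164 bits and H(X,Y) = 2.6412 bits, so
I(X;Y) = 1.5174 + 1.5164 - 2.6412 = 0.3926 bits ✓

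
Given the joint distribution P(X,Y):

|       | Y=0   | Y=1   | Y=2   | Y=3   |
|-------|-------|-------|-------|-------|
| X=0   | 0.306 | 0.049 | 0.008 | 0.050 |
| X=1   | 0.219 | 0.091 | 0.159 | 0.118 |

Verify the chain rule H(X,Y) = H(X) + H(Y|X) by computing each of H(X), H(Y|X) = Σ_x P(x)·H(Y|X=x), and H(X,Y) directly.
H(X) = 0.9780 bits, H(Y|X) = 1.6099 bits, H(X,Y) = 2.5879 bits

Marginal of X (row sums):
  P(X=0) = 0.306 + 0.049 + 0.008 + 0.050 = 0.413
  P(X=1) = 0.219 + 0.091 + 0.159 + 0.118 = 0.587
H(X) = -[0.413·log₂(0.413) + 0.587·log₂(0.587)]
  = 0.5269 + 0.4511 = 0.9780 bits

H(Y|X) = Σ_x P(x)·H(Y|X=x):
  X=0: P(X=0) = 0.413, P(Y|X=0) = (306/413, 7/59, 8/413, 50/413) → H(Y|X=0) = 1.1644
  X=1: P(X=1) = 0.587, P(Y|X=1) = (219/587, 91/587, 159/587, 118/587) → H(Y|X=1) = 1.9233
H(Y|X) = 0.413·1.1644 + 0.587·1.9233 = 1.6099 bits

H(X,Y) = -Σ_{x,y} P(x,y) log₂ P(x,y). Per-cell terms -P(x,y)·log₂P(x,y):
  X=0: 0.5228, 0.2132, 0.0557, 0.2161
  X=1: 0.4798, 0.3147, 0.4218, 0.3638
Sum of the 8 terms: H(X,Y) = 2.5879 bits

Chain rule check:
  H(X) + H(Y|X) = 0.9780 + 1.6099 = 2.5879 bits
  H(X,Y) = 2.5879 bits
✓ Chain rule verified.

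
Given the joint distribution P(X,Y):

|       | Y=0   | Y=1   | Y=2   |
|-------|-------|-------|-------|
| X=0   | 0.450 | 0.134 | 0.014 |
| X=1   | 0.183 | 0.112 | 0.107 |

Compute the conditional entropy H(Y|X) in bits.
1.1682 bits

H(Y|X) = H(X,Y) - H(X)

H(X,Y) = -Σ_{x,y} P(x,y) log₂ P(x,y). Per-cell terms -P(x,y)·log₂P(x,y):
  X=0: 0.5184, 0.3886, 0.0862
  X=1: 0.4484, 0.3537, 0.3450
Sum of the 6 terms: H(X,Y) = 2.1403 bits

Marginal of X (row sums):
  P(X=0) = 0.450 + 0.134 + 0.014 = 0.598
  P(X=1) = 0.183 + 0.112 + 0.107 = 0.402
H(X) = -[0.598·log₂(0.598) + 0.402·log₂(0.402)]
  = 0.4436 + 0.5285 = 0.9721 bits

H(Y|X) = H(X,Y) - H(X) = 2.1403 - 0.9721 = 1.1682 bits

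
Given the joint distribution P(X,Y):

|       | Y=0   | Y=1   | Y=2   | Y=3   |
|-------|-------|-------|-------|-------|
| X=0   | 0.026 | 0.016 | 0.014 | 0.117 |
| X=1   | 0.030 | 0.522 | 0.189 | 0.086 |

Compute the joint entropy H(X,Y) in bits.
2.0807 bits

H(X,Y) = -Σ_{x,y} P(x,y) log₂ P(x,y). Per-cell terms -P(x,y)·log₂P(x,y):
  X=0: 0.13690, 0.09545, 0.08622, 0.36216
  X=1: 0.15177, 0.48957, 0.45427, 0.30440
Sum of the 8 terms: H(X,Y) = 2.0807 bits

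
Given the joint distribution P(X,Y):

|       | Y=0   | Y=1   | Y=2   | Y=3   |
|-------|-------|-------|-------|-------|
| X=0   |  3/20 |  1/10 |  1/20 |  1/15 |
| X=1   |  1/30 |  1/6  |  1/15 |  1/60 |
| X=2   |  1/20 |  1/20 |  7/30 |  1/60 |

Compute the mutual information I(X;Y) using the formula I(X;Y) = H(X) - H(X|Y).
0.2607 bits

I(X;Y) = H(X) - H(X|Y)

Marginal of X (row sums):
  P(X=0) = 3/20 + 1/10 + 1/20 + 1/15 = 11/30
  P(X=1) = 1/30 + 1/6 + 1/15 + 1/60 = 17/60
  P(X=2) = 1/20 + 1/20 + 7/30 + 1/60 = 7/20
H(X) = -[(11/30)·log₂(11/30) + (17/60)·log₂(17/60) + (7/20)·log₂(7/20)]
  = 0.5307 + 0.5155 + 0.5301 = 1.5763 bits

Marginal of Y (column sums):
  P(Y=0) = 3/20 + 1/30 + 1/20 = 7/30
  P(Y=1) = 1/10 + 1/6 + 1/20 = 19/60
  P(Y=2) = 1/20 + 1/15 + 7/30 = 7/20
  P(Y=3) = 1/15 + 1/60 + 1/60 = 1/10
H(X|Y) = Σ_y P(y)·H(X|Y=y):
  Y=0: P(Y=0) = 7/30, P(X|Y=0) = (9/14, 1/7, 3/14) → H(X|Y=0) = 1.2871
  Y=1: P(Y=1) = 19/60, P(X|Y=1) = (6/19, 10/19, 3/19) → H(X|Y=1) = 1.4330
  Y=2: P(Y=2) = 7/20, P(X|Y=2) = (1/7, 4/21, 2/3) → H(X|Y=2) = 1.2467
  Y=3: P(Y=3) = 1/10, P(X|Y=3) = (2/3, 1/6, 1/6) → H(X|Y=3) = 1.2516
H(X|Y) = (7/30)·1.2871 + (19/60)·1.4330 + (7/20)·1.2467 + (1/10)·1.2516 = 1.3156 bits

I(X;Y) = H(X) - H(X|Y) = 1.5763 - 1.3156 = 0.2607 bits

Cross-check via I(X;Y) = H(X) + H(Y) - H(X,Y): computing H(Y) from the column sums and H(X,Y) from the 12 cells in the same way gives H(Y) = 1.8775 bits and H(X,Y) = 3.1931 bits, so
I(X;Y) = 1.5763 + 1.8775 - 3.1931 = 0.2607 bits ✓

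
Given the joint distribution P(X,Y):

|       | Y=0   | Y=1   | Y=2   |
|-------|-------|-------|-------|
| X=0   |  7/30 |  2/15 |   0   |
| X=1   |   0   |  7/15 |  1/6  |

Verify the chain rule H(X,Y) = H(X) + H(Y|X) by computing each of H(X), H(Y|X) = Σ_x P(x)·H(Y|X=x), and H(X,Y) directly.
H(X) = 0.9481 bits, H(Y|X) = 0.8733 bits, H(X,Y) = 1.8214 bits

Marginal of X (row sums):
  P(X=0) = 7/30 + 2/15 + 0 = 11/30
  P(X=1) = 0 + 7/15 + 1/6 = 19/30
H(X) = -[(11/30)·log₂(11/30) + (19/30)·log₂(19/30)]
  = 0.53073 + 0.41734 = 0.9481 bits

H(Y|X) = Σ_x P(x)·H(Y|X=x):
  X=0: P(X=0) = 11/30, P(Y|X=0) = (7/11, 4/11, 0) → H(Y|X=0) = 0.94566
  X=1: P(X=1) = 19/30, P(Y|X=1) = (0, 14/19, 5/19) → H(Y|X=1) = 0.83147
H(Y|X) = (11/30)·0.94566 + (19/30)·0.83147 = 0.8733 bits

H(X,Y) = -Σ_{x,y} P(x,y) log₂ P(x,y). Per-cell terms -P(x,y)·log₂P(x,y):
  X=0: 0.48989, 0.38759, 0.00000
  X=1: 0.00000, 0.51312, 0.43083
  (cells with P = 0 contribute 0)
Sum of the 6 terms: H(X,Y) = 1.8214 bits

Chain rule check:
  H(X) + H(Y|X) = 0.9481 + 0.8733 = 1.8214 bits
  H(X,Y) = 1.8214 bits
✓ Chain rule verified.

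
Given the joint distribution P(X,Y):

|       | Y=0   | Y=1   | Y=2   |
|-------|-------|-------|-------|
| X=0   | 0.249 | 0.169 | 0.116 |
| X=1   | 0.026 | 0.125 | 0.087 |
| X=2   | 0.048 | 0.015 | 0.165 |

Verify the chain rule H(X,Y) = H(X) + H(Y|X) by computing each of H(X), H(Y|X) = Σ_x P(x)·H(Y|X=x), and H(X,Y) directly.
H(X) = 1.4625 bits, H(Y|X) = 1.3794 bits, H(X,Y) = 2.8419 bits

Marginal of X (row sums):
  P(X=0) = 0.249 + 0.169 + 0.116 = 0.534
  P(X=1) = 0.026 + 0.125 + 0.087 = 0.238
  P(X=2) = 0.048 + 0.015 + 0.165 = 0.228
H(X) = -[0.534·log₂(0.534) + 0.238·log₂(0.238) + 0.228·log₂(0.228)]
  = 0.48332 + 0.49289 + 0.48630 = 1.4625 bits

H(Y|X) = Σ_x P(x)·H(Y|X=x):
  X=0: P(X=0) = 0.534, P(Y|X=0) = (83/178, 169/534, 58/267) → H(Y|X=0) = 1.51704
  X=1: P(X=1) = 0.238, P(Y|X=1) = (13/119, 125/238, 87/238) → H(Y|X=1) = 1.36763
  X=2: P(X=2) = 0.228, P(Y|X=2) = (4/19, 5/76, 55/76) → H(Y|X=2) = 1.06919
H(Y|X) = 0.534·1.51704 + 0.238·1.36763 + 0.228·1.06919 = 1.3794 bits

H(X,Y) = -Σ_{x,y} P(x,y) log₂ P(x,y). Per-cell terms -P(x,y)·log₂P(x,y):
  X=0: 0.49944, 0.43347, 0.36051
  X=1: 0.13690, 0.37500, 0.30649
  X=2: 0.21028, 0.09088, 0.42891
Sum of the 9 terms: H(X,Y) = 2.8419 bits

Chain rule check:
  H(X) + H(Y|X) = 1.4625 + 1.3794 = 2.8419 bits
  H(X,Y) = 2.8419 bits
✓ Chain rule verified.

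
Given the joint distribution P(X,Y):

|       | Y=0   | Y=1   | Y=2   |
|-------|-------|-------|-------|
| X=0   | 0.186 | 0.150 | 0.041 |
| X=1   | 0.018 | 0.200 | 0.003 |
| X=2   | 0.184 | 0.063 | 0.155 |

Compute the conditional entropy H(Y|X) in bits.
1.2218 bits

H(Y|X) = H(X,Y) - H(X)

H(X,Y) = -Σ_{x,y} P(x,y) log₂ P(x,y). Per-cell terms -P(x,y)·log₂P(x,y):
  X=0: 0.4514, 0.4105, 0.1889
  X=1: 0.1043, 0.4644, 0.0251
  X=2: 0.4494, 0.2513, 0.4169
Sum of the 9 terms: H(X,Y) = 2.7622 bits

Marginal of X (row sums):
  P(X=0) = 0.186 + 0.150 + 0.041 = 0.377
  P(X=1) = 0.018 + 0.200 + 0.003 = 0.221
  P(X=2) = 0.184 + 0.063 + 0.155 = 0.402
H(X) = -[0.377·log₂(0.377) + 0.221·log₂(0.221) + 0.402·log₂(0.402)]
  = 0.5306 + 0.4813 + 0.5285 = 1.5404 bits

H(Y|X) = H(X,Y) - H(X) = 2.7622 - 1.5404 = 1.2218 bits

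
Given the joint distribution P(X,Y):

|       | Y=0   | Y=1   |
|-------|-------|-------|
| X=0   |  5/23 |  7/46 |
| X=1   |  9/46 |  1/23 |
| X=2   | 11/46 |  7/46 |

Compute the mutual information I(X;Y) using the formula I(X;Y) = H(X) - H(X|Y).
0.0301 bits

I(X;Y) = H(X) - H(X|Y)

Marginal of X (row sums):
  P(X=0) = 5/23 + 7/46 = 17/46
  P(X=1) = 9/46 + 1/23 = 11/46
  P(X=2) = 11/46 + 7/46 = 9/23
H(X) = -[(17/46)·log₂(17/46) + (11/46)·log₂(11/46) + (9/23)·log₂(9/23)]
  = 0.53073 + 0.49360 + 0.52968 = 1.55401 bits

Marginal of Y (column sums):
  P(Y=0) = 5/23 + 9/46 + 11/46 = 15/23
  P(Y=1) = 7/46 + 1/23 + 7/46 = 8/23
H(X|Y) = Σ_y P(y)·H(X|Y=y):
  Y=0: P(Y=0) = 15/23, P(X|Y=0) = (1/3, 3/10, 11/30) → H(X|Y=0) = 1.58015
  Y=1: P(Y=1) = 8/23, P(X|Y=1) = (7/16, 1/8, 7/16) → H(X|Y=1) = 1.41856
H(X|Y) = (15/23)·1.58015 + (8/23)·1.41856 = 1.52394 bits

I(X;Y) = H(X) - H(X|Y) = 1.55401 - 1.52394 = 0.0301 bits

Cross-check via I(X;Y) = H(X) + H(Y) - H(X,Y): computing H(Y) from the column sums and H(X,Y) from the 6 cells in the same way gives H(Y) = 0.93211 bits and H(X,Y) = 2.45605 bits, so
I(X;Y) = 1.55401 + 0.93211 - 2.45605 = 0.0301 bits ✓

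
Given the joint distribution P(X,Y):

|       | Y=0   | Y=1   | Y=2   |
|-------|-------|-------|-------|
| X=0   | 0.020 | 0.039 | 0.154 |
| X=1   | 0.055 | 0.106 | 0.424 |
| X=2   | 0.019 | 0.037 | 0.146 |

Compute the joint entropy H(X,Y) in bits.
2.4992 bits

H(X,Y) = -Σ_{x,y} P(x,y) log₂ P(x,y). Per-cell terms -P(x,y)·log₂P(x,y):
  X=0: 0.11288, 0.18253, 0.41565
  X=1: 0.23014, 0.34321, 0.52485
  X=2: 0.10864, 0.17598, 0.40529
Sum of the 9 terms: H(X,Y) = 2.4992 bits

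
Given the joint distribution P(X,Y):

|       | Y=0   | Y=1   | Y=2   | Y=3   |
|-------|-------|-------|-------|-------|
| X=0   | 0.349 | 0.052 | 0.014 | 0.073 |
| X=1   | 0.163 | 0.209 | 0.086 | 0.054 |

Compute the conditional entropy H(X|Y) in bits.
0.8335 bits

H(X|Y) = H(X,Y) - H(Y)

H(X,Y) = -Σ_{x,y} P(x,y) log₂ P(x,y). Per-cell terms -P(x,y)·log₂P(x,y):
  X=0: 0.530027, 0.221798, 0.086218, 0.275645
  X=1: 0.426580, 0.472011, 0.304399, 0.227388
Sum of the 8 terms: H(X,Y) = 2.54407 bits

Marginal of Y (column sums):
  P(Y=0) = 0.349 + 0.163 = 0.512
  P(Y=1) = 0.052 + 0.209 = 0.261
  P(Y=2) = 0.014 + 0.086 = 0.100
  P(Y=3) = 0.073 + 0.054 = 0.127
H(Y) = -[0.512·log₂(0.512) + 0.261·log₂(0.261) + 0.100·log₂(0.100) + 0.127·log₂(0.127)]
  = 0.494482 + 0.505786 + 0.332193 + 0.378092 = 1.71055 bits

H(X|Y) = H(X,Y) - H(Y) = 2.54407 - 1.71055 = 0.8335 bits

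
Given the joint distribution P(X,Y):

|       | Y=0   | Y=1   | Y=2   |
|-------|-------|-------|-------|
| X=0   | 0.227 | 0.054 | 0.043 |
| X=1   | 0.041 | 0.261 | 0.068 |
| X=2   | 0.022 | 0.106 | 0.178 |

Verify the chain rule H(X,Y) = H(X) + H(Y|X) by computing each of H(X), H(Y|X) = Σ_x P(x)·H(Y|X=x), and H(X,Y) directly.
H(X) = 1.5803 bits, H(Y|X) = 1.1939 bits, H(X,Y) = 2.7742 bits

Marginal of X (row sums):
  P(X=0) = 0.227 + 0.054 + 0.043 = 0.324
  P(X=1) = 0.041 + 0.261 + 0.068 = 0.370
  P(X=2) = 0.022 + 0.106 + 0.178 = 0.306
H(X) = -[0.324·log₂(0.324) + 0.370·log₂(0.370) + 0.306·log₂(0.306)]
  = 0.52680 + 0.53073 + 0.52277 = 1.5803 bits

H(Y|X) = Σ_x P(x)·H(Y|X=x):
  X=0: P(X=0) = 0.324, P(Y|X=0) = (227/324, 1/6, 43/324) → H(Y|X=0) = 1.17713
  X=1: P(X=1) = 0.370, P(Y|X=1) = (41/370, 261/370, 34/185) → H(Y|X=1) = 1.15600
  X=2: P(X=2) = 0.306, P(Y|X=2) = (11/153, 53/153, 89/153) → H(Y|X=2) = 1.25756
H(Y|X) = 0.324·1.17713 + 0.370·1.15600 + 0.306·1.25756 = 1.1939 bits

H(X,Y) = -Σ_{x,y} P(x,y) log₂ P(x,y). Per-cell terms -P(x,y)·log₂P(x,y):
  X=0: 0.48561, 0.22739, 0.19520
  X=1: 0.18894, 0.50579, 0.26373
  X=2: 0.12114, 0.34321, 0.44323
Sum of the 9 terms: H(X,Y) = 2.7742 bits

Chain rule check:
  H(X) + H(Y|X) = 1.5803 + 1.1939 = 2.7742 bits
  H(X,Y) = 2.7742 bits
✓ Chain rule verified.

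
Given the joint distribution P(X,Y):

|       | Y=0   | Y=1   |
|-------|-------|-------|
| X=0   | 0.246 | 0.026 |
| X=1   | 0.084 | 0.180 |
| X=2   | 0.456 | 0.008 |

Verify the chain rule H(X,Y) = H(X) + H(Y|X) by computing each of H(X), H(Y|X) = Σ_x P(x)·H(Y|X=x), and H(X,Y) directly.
H(X) = 1.5322 bits, H(Y|X) = 0.4203 bits, H(X,Y) = 1.9524 bits

Marginal of X (row sums):
  P(X=0) = 0.246 + 0.026 = 0.272
  P(X=1) = 0.084 + 0.180 = 0.264
  P(X=2) = 0.456 + 0.008 = 0.464
H(X) = -[0.272·log₂(0.272) + 0.264·log₂(0.264) + 0.464·log₂(0.464)]
  = 0.51090 + 0.50725 + 0.51402 = 1.5322 bits

H(Y|X) = Σ_x P(x)·H(Y|X=x):
  X=0: P(X=0) = 0.272, P(Y|X=0) = (123/136, 13/136) → H(Y|X=0) = 0.45485
  X=1: P(X=1) = 0.264, P(Y|X=1) = (7/22, 15/22) → H(Y|X=1) = 0.90239
  X=2: P(X=2) = 0.464, P(Y|X=2) = (57/58, 1/58) → H(Y|X=2) = 0.12566
H(Y|X) = 0.272·0.45485 + 0.264·0.90239 + 0.464·0.12566 = 0.4203 bits

H(X,Y) = -Σ_{x,y} P(x,y) log₂ P(x,y). Per-cell terms -P(x,y)·log₂P(x,y):
  X=0: 0.49772, 0.13690
  X=1: 0.30017, 0.44531
  X=2: 0.51660, 0.05573
Sum of the 6 terms: H(X,Y) = 1.9524 bits

Chain rule check:
  H(X) + H(Y|X) = 1.5322 + 0.4203 = 1.9525 bits
  H(X,Y) = 1.9524 bits
✓ Chain rule verified (Δ = 0.0001 is 4-dp rounding noise: each of the three values was rounded independently).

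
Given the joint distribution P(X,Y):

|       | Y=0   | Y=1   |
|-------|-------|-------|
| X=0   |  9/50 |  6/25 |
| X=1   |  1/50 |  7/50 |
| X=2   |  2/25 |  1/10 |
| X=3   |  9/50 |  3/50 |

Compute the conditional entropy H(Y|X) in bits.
0.8739 bits

H(Y|X) = H(X,Y) - H(X)

H(X,Y) = -Σ_{x,y} P(x,y) log₂ P(x,y). Per-cell terms -P(x,y)·log₂P(x,y):
  X=0: 0.44531, 0.49413
  X=1: 0.11288, 0.39711
  X=2: 0.29151, 0.33219
  X=3: 0.44531, 0.24353
Sum of the 8 terms: H(X,Y) = 2.7620 bits

Marginal of X (row sums):
  P(X=0) = 9/50 + 6/25 = 21/50
  P(X=1) = 1/50 + 7/50 = 4/25
  P(X=2) = 2/25 + 1/10 = 9/50
  P(X=3) = 9/50 + 3/50 = 6/25
H(X) = -[(21/50)·log₂(21/50) + (4/25)·log₂(4/25) + (9/50)·log₂(9/50) + (6/25)·log₂(6/25)]
  = 0.52565 + 0.42302 + 0.44531 + 0.49413 = 1.8881 bits

H(Y|X) = H(X,Y) - H(X) = 2.7620 - 1.8881 = 0.8739 bits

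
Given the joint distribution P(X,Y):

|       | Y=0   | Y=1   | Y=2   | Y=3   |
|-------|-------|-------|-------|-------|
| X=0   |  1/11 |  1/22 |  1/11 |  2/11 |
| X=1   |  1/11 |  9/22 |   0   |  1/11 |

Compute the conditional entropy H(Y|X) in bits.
1.4594 bits

H(Y|X) = H(X,Y) - H(X)

H(X,Y) = -Σ_{x,y} P(x,y) log₂ P(x,y). Per-cell terms -P(x,y)·log₂P(x,y):
  X=0: 0.3145, 0.2027, 0.3145, 0.4472
  X=1: 0.3145, 0.5275, 0.0000, 0.3145
  (cells with P = 0 contribute 0)
Sum of the 8 terms: H(X,Y) = 2.4354 bits

Marginal of X (row sums):
  P(X=0) = 1/11 + 1/22 + 1/11 + 2/11 = 9/22
  P(X=1) = 1/11 + 9/22 + 0 + 1/11 = 13/22
H(X) = -[(9/22)·log₂(9/22) + (13/22)·log₂(13/22)]
  = 0.5275 + 0.4485 = 0.9760 bits

H(Y|X) = H(X,Y) - H(X) = 2.4354 - 0.9760 = 1.4594 bits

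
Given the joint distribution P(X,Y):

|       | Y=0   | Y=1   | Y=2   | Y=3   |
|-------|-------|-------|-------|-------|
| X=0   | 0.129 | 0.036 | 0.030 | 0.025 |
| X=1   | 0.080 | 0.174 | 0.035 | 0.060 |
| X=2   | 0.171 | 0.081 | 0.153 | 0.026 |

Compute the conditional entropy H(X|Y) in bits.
1.3828 bits

H(X|Y) = H(X,Y) - H(Y)

H(X,Y) = -Σ_{x,y} P(x,y) log₂ P(x,y). Per-cell terms -P(x,y)·log₂P(x,y):
  X=0: 0.3811, 0.1727, 0.1518, 0.1330
  X=1: 0.2915, 0.4390, 0.1693, 0.2435
  X=2: 0.4357, 0.2937, 0.4144, 0.1369
Sum of the 12 terms: H(X,Y) = 3.2626 bits

Marginal of Y (column sums):
  P(Y=0) = 0.129 + 0.080 + 0.171 = 0.380
  P(Y=1) = 0.036 + 0.174 + 0.081 = 0.291
  P(Y=2) = 0.030 + 0.035 + 0.153 = 0.218
  P(Y=3) = 0.025 + 0.060 + 0.026 = 0.111
H(Y) = -[0.380·log₂(0.380) + 0.291·log₂(0.291) + 0.218·log₂(0.218) + 0.111·log₂(0.111)]
  = 0.5305 + 0.5182 + 0.4791 + 0.3520 = 1.8798 bits

H(X|Y) = H(X,Y) - H(Y) = 3.2626 - 1.8798 = 1.3828 bits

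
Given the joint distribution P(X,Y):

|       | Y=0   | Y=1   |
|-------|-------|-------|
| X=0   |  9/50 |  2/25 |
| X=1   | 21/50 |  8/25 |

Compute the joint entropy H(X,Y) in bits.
1.7885 bits

H(X,Y) = -Σ_{x,y} P(x,y) log₂ P(x,y). Per-cell terms -P(x,y)·log₂P(x,y):
  X=0: 0.44531, 0.29151
  X=1: 0.52565, 0.52603
Sum of the 4 terms: H(X,Y) = 1.7885 bits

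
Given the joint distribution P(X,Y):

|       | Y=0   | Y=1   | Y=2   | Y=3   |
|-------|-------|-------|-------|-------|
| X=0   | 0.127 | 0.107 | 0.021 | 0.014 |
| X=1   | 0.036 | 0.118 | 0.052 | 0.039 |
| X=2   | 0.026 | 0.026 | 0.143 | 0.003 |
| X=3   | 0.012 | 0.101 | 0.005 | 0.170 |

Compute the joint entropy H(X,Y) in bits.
3.4508 bits

H(X,Y) = -Σ_{x,y} P(x,y) log₂ P(x,y). Per-cell terms -P(x,y)·log₂P(x,y):
  X=0: 0.37809, 0.34500, 0.11704, 0.08622
  X=1: 0.17265, 0.36381, 0.22180, 0.18253
  X=2: 0.13690, 0.13690, 0.40125, 0.02514
  X=3: 0.07657, 0.33406, 0.03822, 0.43459
Sum of the 16 terms: H(X,Y) = 3.4508 bits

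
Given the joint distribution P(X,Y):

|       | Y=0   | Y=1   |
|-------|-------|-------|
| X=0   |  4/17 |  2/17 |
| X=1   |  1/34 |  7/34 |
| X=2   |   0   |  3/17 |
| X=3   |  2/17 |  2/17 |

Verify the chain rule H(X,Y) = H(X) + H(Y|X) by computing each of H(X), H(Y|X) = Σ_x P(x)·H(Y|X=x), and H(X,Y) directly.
H(X) = 1.9542 bits, H(Y|X) = 0.6873 bits, H(X,Y) = 2.6415 bits

Marginal of X (row sums):
  P(X=0) = 4/17 + 2/17 = 6/17
  P(X=1) = 1/34 + 7/34 = 4/17
  P(X=2) = 0 + 3/17 = 3/17
  P(X=3) = 2/17 + 2/17 = 4/17
H(X) = -[(6/17)·log₂(6/17) + (4/17)·log₂(4/17) + (3/17)·log₂(3/17) + (4/17)·log₂(4/17)]
  = 0.530294 + 0.491168 + 0.441618 + 0.491168 = 1.9542 bits

H(Y|X) = Σ_x P(x)·H(Y|X=x):
  X=0: P(X=0) = 6/17, P(Y|X=0) = (2/3, 1/3) → H(Y|X=0) = 0.918296
  X=1: P(X=1) = 4/17, P(Y|X=1) = (1/8, 7/8) → H(Y|X=1) = 0.543564
  X=2: P(X=2) = 3/17, P(Y|X=2) = (0, 1) → H(Y|X=2) = 0.000000
  X=3: P(X=3) = 4/17, P(Y|X=3) = (1/2, 1/2) → H(Y|X=3) = 1.000000
H(Y|X) = (6/17)·0.918296 + (4/17)·0.543564 + (3/17)·0.000000 + (4/17)·1.000000 = 0.6873 bits

H(X,Y) = -Σ_{x,y} P(x,y) log₂ P(x,y). Per-cell terms -P(x,y)·log₂P(x,y):
  X=0: 0.491168, 0.363231
  X=1: 0.149631, 0.469434
  X=2: 0.000000, 0.441618
  X=3: 0.363231, 0.363231
  (cells with P = 0 contribute 0)
Sum of the 8 terms: H(X,Y) = 2.6415 bits

Chain rule check:
  H(X) + H(Y|X) = 1.9542 + 0.6873 = 2.6415 bits
  H(X,Y) = 2.6415 bits
✓ Chain rule verified.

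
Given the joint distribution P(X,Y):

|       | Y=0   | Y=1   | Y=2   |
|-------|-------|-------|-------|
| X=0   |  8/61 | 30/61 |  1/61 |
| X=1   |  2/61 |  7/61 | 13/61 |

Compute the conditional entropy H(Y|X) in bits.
1.0373 bits

H(Y|X) = H(X,Y) - H(X)

H(X,Y) = -Σ_{x,y} P(x,y) log₂ P(x,y). Per-cell terms -P(x,y)·log₂P(x,y):
  X=0: 0.3844, 0.5035, 0.0972
  X=1: 0.1617, 0.3584, 0.4753
Sum of the 6 terms: H(X,Y) = 1.9805 bits

Marginal of X (row sums):
  P(X=0) = 8/61 + 30/61 + 1/61 = 39/61
  P(X=1) = 2/61 + 7/61 + 13/61 = 22/61
H(X) = -[(39/61)·log₂(39/61) + (22/61)·log₂(22/61)]
  = 0.4126 + 0.5306 = 0.9432 bits

H(Y|X) = H(X,Y) - H(X) = 1.9805 - 0.9432 = 1.0373 bits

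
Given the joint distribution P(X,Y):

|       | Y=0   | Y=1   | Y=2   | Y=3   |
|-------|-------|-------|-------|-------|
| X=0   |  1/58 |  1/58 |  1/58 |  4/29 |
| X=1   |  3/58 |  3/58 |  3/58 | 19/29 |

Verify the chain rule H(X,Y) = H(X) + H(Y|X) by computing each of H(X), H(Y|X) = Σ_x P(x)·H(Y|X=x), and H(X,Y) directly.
H(X) = 0.7007 bits, H(Y|X) = 1.0592 bits, H(X,Y) = 1.7599 bits

Marginal of X (row sums):
  P(X=0) = 1/58 + 1/58 + 1/58 + 4/29 = 11/58
  P(X=1) = 3/58 + 3/58 + 3/58 + 19/29 = 47/58
H(X) = -[(11/58)·log₂(11/58) + (47/58)·log₂(47/58)]
  = 0.454897 + 0.245852 = 0.7007 bits

H(Y|X) = Σ_x P(x)·H(Y|X=x):
  X=0: P(X=0) = 11/58, P(Y|X=0) = (1/11, 1/11, 1/11, 8/11) → H(Y|X=0) = 1.277613
  X=1: P(X=1) = 47/58, P(Y|X=1) = (3/47, 3/47, 3/47, 38/47) → H(Y|X=1) = 1.008080
H(Y|X) = (11/58)·1.277613 + (47/58)·1.008080 = 1.0592 bits

H(X,Y) = -Σ_{x,y} P(x,y) log₂ P(x,y). Per-cell terms -P(x,y)·log₂P(x,y):
  X=0: 0.101000, 0.101000, 0.101000, 0.394204
  X=1: 0.221018, 0.221018, 0.221018, 0.399690
Sum of the 8 terms: H(X,Y) = 1.7599 bits

Chain rule check:
  H(X) + H(Y|X) = 0.7007 + 1.0592 = 1.7599 bits
  H(X,Y) = 1.7599 bits
✓ Chain rule verified.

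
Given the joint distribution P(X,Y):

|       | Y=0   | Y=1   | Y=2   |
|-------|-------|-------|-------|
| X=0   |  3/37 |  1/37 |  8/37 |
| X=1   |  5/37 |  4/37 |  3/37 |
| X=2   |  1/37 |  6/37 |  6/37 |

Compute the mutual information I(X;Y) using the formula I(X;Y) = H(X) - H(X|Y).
0.1804 bits

I(X;Y) = H(X) - H(X|Y)

Marginal of X (row sums):
  P(X=0) = 3/37 + 1/37 + 8/37 = 12/37
  P(X=1) = 5/37 + 4/37 + 3/37 = 12/37
  P(X=2) = 1/37 + 6/37 + 6/37 = 13/37
H(X) = -[(12/37)·log₂(12/37) + (12/37)·log₂(12/37) + (13/37)·log₂(13/37)]
  = 0.52686 + 0.52686 + 0.53019 = 1.5839 bits

Marginal of Y (column sums):
  P(Y=0) = 3/37 + 5/37 + 1/37 = 9/37
  P(Y=1) = 1/37 + 4/37 + 6/37 = 11/37
  P(Y=2) = 8/37 + 3/37 + 6/37 = 17/37
H(X|Y) = Σ_y P(y)·H(X|Y=y):
  Y=0: P(Y=0) = 9/37, P(X|Y=0) = (1/3, 5/9, 1/9) → H(X|Y=0) = 1.35164
  Y=1: P(Y=1) = 11/37, P(X|Y=1) = (1/11, 4/11, 6/11) → H(X|Y=1) = 1.32218
  Y=2: P(Y=2) = 17/37, P(X|Y=2) = (8/17, 3/17, 6/17) → H(X|Y=2) = 1.48366
H(X|Y) = (9/37)·1.35164 + (11/37)·1.32218 + (17/37)·1.48366 = 1.4035 bits

I(X;Y) = H(X) - H(X|Y) = 1.5839 - 1.4035 = 0.1804 bits

Cross-check via I(X;Y) = H(X) + H(Y) - H(X,Y): computing H(Y) from the column sums and H(X,Y) from the 9 cells in the same way gives H(Y) = 1.5319 bits and H(X,Y) = 2.9354 bits, so
I(X;Y) = 1.5839 + 1.5319 - 2.9354 = 0.1804 bits ✓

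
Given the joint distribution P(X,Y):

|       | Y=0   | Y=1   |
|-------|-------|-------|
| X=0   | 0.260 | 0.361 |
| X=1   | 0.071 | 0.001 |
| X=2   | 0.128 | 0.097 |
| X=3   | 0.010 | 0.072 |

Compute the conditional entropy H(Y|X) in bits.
0.8825 bits

H(Y|X) = H(X,Y) - H(X)

H(X,Y) = -Σ_{x,y} P(x,y) log₂ P(x,y). Per-cell terms -P(x,y)·log₂P(x,y):
  X=0: 0.50529, 0.53064
  X=1: 0.27094, 0.00997
  X=2: 0.37962, 0.32649
  X=3: 0.06644, 0.27330
Sum of the 8 terms: H(X,Y) = 2.3627 bits

Marginal of X (row sums):
  P(X=0) = 0.260 + 0.361 = 0.621
  P(X=1) = 0.071 + 0.001 = 0.072
  P(X=2) = 0.128 + 0.097 = 0.225
  P(X=3) = 0.010 + 0.072 = 0.082
H(X) = -[0.621·log₂(0.621) + 0.072·log₂(0.072) + 0.225·log₂(0.225) + 0.082·log₂(0.082)]
  = 0.42683 + 0.27330 + 0.48420 + 0.29588 = 1.4802 bits

H(Y|X) = H(X,Y) - H(X) = 2.3627 - 1.4802 = 0.8825 bits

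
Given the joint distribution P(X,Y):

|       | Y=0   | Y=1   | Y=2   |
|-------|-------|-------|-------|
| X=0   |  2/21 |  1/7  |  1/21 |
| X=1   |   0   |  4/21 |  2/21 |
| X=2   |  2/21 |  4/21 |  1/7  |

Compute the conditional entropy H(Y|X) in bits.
1.3352 bits

H(Y|X) = H(X,Y) - H(X)

H(X,Y) = -Σ_{x,y} P(x,y) log₂ P(x,y). Per-cell terms -P(x,y)·log₂P(x,y):
  X=0: 0.32308, 0.40105, 0.20916
  X=1: 0.00000, 0.45568, 0.32308
  X=2: 0.32308, 0.45568, 0.40105
  (cells with P = 0 contribute 0)
Sum of the 9 terms: H(X,Y) = 2.8919 bits

Marginal of X (row sums):
  P(X=0) = 2/21 + 1/7 + 1/21 = 2/7
  P(X=1) = 0 + 4/21 + 2/21 = 2/7
  P(X=2) = 2/21 + 4/21 + 1/7 = 3/7
H(X) = -[(2/7)·log₂(2/7) + (2/7)·log₂(2/7) + (3/7)·log₂(3/7)]
  = 0.51639 + 0.51639 + 0.52388 = 1.5567 bits

H(Y|X) = H(X,Y) - H(X) = 2.8919 - 1.5567 = 1.3352 bits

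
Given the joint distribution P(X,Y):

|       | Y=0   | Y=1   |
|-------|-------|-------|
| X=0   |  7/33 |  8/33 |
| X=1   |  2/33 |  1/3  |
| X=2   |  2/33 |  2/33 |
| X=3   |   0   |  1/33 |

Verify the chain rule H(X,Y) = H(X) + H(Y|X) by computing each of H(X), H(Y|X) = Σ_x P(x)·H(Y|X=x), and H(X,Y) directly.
H(X) = 1.5684 bits, H(Y|X) = 0.8183 bits, H(X,Y) = 2.3867 bits

Marginal of X (row sums):
  P(X=0) = 7/33 + 8/33 = 5/11
  P(X=1) = 2/33 + 1/3 = 13/33
  P(X=2) = 2/33 + 2/33 = 4/33
  P(X=3) = 0 + 1/33 = 1/33
H(X) = -[(5/11)·log₂(5/11) + (13/33)·log₂(13/33) + (4/33)·log₂(4/33) + (1/33)·log₂(1/33)]
  = 0.517047 + 0.529437 + 0.369017 + 0.152860 = 1.5684 bits

H(Y|X) = Σ_x P(x)·H(Y|X=x):
  X=0: P(X=0) = 5/11, P(Y|X=0) = (7/15, 8/15) → H(Y|X=0) = 0.996792
  X=1: P(X=1) = 13/33, P(Y|X=1) = (2/13, 11/13) → H(Y|X=1) = 0.619382
  X=2: P(X=2) = 4/33, P(Y|X=2) = (1/2, 1/2) → H(Y|X=2) = 1.000000
  X=3: P(X=3) = 1/33, P(Y|X=3) = (0, 1) → H(Y|X=3) = 0.000000
H(Y|X) = (5/11)·0.996792 + (13/33)·0.619382 + (4/33)·1.000000 + (1/33)·0.000000 = 0.8183 bits

H(X,Y) = -Σ_{x,y} P(x,y) log₂ P(x,y). Per-cell terms -P(x,y)·log₂P(x,y):
  X=0: 0.474523, 0.495611
  X=1: 0.245115, 0.528321
  X=2: 0.245115, 0.245115
  X=3: 0.000000, 0.152860
  (cells with P = 0 contribute 0)
Sum of the 8 terms: H(X,Y) = 2.3867 bits

Chain rule check:
  H(X) + H(Y|X) = 1.5684 + 0.8183 = 2.3867 bits
  H(X,Y) = 2.3867 bits
✓ Chain rule verified.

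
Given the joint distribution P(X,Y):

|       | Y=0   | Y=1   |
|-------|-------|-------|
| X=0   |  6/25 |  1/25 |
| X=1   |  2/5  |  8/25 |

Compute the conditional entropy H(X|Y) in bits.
0.7920 bits

H(X|Y) = H(X,Y) - H(Y)

H(X,Y) = -Σ_{x,y} P(x,y) log₂ P(x,y). Per-cell terms -P(x,y)·log₂P(x,y):
  X=0: 0.4941, 0.1858
  X=1: 0.5288, 0.5260
Sum of the 4 terms: H(X,Y) = 1.7347 bits

Marginal of Y (column sums):
  P(Y=0) = 6/25 + 2/5 = 16/25
  P(Y=1) = 1/25 + 8/25 = 9/25
H(Y) = -[(16/25)·log₂(16/25) + (9/25)·log₂(9/25)]
  = 0.4121 + 0.5306 = 0.9427 bits

H(X|Y) = H(X,Y) - H(Y) = 1.7347 - 0.9427 = 0.7920 bits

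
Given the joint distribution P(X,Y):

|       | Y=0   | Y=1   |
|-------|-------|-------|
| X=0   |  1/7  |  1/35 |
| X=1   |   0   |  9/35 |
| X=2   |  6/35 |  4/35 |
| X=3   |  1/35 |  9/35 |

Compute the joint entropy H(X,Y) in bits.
2.4956 bits

H(X,Y) = -Σ_{x,y} P(x,y) log₂ P(x,y). Per-cell terms -P(x,y)·log₂P(x,y):
  X=0: 0.40105, 0.14655
  X=1: 0.00000, 0.50383
  X=2: 0.43617, 0.35763
  X=3: 0.14655, 0.50383
  (cells with P = 0 contribute 0)
Sum of the 8 terms: H(X,Y) = 2.4956 bits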